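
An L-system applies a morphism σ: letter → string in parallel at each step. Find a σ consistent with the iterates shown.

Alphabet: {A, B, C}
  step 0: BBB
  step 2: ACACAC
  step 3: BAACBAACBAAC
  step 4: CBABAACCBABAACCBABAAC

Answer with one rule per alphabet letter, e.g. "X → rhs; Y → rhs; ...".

A->BA, B->C, C->AC

  step 3 ⇒ step 4: BAACBAACBAAC ⇒ C·BA·BA·AC·C·BA·BA·AC·C·BA·BA·AC
    A ↦ BA
    B ↦ C
    C ↦ AC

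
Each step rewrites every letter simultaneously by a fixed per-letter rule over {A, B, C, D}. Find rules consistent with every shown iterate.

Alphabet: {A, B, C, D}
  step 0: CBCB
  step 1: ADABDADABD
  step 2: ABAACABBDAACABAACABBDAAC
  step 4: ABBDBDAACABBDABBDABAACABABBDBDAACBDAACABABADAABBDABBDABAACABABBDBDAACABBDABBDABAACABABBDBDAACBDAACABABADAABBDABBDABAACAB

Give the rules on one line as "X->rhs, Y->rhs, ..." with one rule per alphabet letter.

A->AB, B->BD, C->ADA, D->AAC

  step 1 ⇒ step 2: ADABDADABD ⇒ AB·AAC·AB·BD·AAC·AB·AAC·AB·BD·AAC
    A ↦ AB
    B ↦ BD
    D ↦ AAC
  step 0 ⇒ step 1: CBCB ⇒ ADA·BD·ADA·BD
    C ↦ ADA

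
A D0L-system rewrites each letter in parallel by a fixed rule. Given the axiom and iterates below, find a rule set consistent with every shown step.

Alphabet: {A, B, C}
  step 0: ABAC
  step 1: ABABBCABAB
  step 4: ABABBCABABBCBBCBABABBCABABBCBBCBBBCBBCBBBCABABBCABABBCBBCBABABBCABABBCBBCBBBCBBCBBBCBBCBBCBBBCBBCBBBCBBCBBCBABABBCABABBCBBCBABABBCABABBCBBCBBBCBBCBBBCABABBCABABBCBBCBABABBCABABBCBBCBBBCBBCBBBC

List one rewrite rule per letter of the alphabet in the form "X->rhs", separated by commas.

  step 0 ⇒ step 1: ABAC ⇒ ABA·BBC·ABA·B
    A ↦ ABA
    B ↦ BBC
    C ↦ B

A->ABA, B->BBC, C->B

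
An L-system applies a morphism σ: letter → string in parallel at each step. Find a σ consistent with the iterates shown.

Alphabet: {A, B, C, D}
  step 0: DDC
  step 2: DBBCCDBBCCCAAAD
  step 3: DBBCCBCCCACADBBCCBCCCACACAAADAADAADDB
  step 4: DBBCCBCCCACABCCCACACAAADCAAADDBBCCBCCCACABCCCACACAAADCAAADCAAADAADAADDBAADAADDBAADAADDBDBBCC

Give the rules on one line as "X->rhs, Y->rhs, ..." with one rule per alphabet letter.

  step 3 ⇒ step 4: DBBCCBCCCACADBBCCBCCCACACAAADAADAADDB ⇒ DB·BCC·BCC·CA·CA·BCC·CA·CA·CA·AAD·CA·AAD·DB·BCC·BCC·CA·CA·BCC·CA·CA·CA·AAD·CA·AAD·CA·AAD·AAD·AAD·DB·AAD·AAD·DB·AAD·AAD·DB·DB·BCC
    A ↦ AAD
    B ↦ BCC
    C ↦ CA
    D ↦ DB

A->AAD, B->BCC, C->CA, D->DB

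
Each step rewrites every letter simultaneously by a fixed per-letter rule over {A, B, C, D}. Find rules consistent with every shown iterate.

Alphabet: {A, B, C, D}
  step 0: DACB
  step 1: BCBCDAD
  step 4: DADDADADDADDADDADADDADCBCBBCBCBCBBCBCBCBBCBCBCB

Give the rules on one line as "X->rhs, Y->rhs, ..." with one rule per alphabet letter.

A->C, B->AD, C->D, D->BCB

  step 0 ⇒ step 1: DACB ⇒ BCB·C·D·AD
    A ↦ C
    B ↦ AD
    C ↦ D
    D ↦ BCB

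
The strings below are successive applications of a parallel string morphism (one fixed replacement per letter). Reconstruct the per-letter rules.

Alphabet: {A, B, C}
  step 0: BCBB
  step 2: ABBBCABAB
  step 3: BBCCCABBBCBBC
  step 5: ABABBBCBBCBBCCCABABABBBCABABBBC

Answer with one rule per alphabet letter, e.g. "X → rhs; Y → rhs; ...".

  step 2 ⇒ step 3: ABBBCABAB ⇒ BB·C·C·C·AB·BB·C·BB·C
    A ↦ BB
    B ↦ C
    C ↦ AB

A->BB, B->C, C->AB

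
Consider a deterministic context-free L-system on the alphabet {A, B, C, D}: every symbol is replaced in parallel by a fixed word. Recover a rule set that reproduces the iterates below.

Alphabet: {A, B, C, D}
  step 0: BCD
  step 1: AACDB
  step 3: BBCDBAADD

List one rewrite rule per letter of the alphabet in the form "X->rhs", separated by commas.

  step 0 ⇒ step 1: BCD ⇒ AA·CD·B
    B ↦ AA
    C ↦ CD
    D ↦ B
    A ↦ D  (constrained at step 1)

A->D, B->AA, C->CD, D->B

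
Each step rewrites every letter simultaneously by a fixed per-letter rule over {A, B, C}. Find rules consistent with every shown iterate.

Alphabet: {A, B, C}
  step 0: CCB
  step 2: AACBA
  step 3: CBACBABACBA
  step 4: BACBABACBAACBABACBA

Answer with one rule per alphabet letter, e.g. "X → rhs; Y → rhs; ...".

  step 3 ⇒ step 4: CBACBABACBA ⇒ B·A·CBA·B·A·CBA·A·CBA·B·A·CBA
    A ↦ CBA
    B ↦ A
    C ↦ B

A->CBA, B->A, C->B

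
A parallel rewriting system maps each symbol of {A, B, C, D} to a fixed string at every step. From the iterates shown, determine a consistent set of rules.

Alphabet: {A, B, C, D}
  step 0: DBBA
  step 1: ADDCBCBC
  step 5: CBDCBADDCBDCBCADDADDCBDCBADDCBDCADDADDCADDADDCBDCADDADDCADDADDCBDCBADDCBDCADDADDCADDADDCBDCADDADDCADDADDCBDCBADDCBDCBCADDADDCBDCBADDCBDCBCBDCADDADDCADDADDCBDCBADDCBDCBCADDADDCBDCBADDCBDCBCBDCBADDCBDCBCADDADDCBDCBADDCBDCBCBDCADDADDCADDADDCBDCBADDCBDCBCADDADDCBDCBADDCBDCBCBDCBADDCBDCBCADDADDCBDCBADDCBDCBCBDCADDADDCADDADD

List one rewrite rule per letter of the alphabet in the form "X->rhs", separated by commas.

A->C, B->CB, C->CBD, D->ADD

  step 0 ⇒ step 1: DBBA ⇒ ADD·CB·CB·C
    A ↦ C
    B ↦ CB
    D ↦ ADD
    C ↦ CBD  (constrained at step 1)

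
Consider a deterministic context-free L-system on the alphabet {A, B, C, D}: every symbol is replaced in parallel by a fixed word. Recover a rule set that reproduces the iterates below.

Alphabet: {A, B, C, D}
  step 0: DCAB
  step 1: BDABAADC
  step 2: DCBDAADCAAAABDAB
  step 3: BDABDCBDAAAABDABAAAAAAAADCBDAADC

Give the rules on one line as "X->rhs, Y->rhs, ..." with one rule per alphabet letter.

A->AA, B->DC, C->AB, D->BD

  step 2 ⇒ step 3: DCBDAADCAAAABDAB ⇒ BD·AB·DC·BD·AA·AA·BD·AB·AA·AA·AA·AA·DC·BD·AA·DC
    A ↦ AA
    B ↦ DC
    C ↦ AB
    D ↦ BD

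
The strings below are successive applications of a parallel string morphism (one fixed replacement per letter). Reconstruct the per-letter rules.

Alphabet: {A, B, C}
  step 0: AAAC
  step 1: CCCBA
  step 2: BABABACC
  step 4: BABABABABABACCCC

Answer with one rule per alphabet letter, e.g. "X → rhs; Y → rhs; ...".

  step 1 ⇒ step 2: CCCBA ⇒ BA·BA·BA·C·C
    A ↦ C
    B ↦ C
    C ↦ BA

A->C, B->C, C->BA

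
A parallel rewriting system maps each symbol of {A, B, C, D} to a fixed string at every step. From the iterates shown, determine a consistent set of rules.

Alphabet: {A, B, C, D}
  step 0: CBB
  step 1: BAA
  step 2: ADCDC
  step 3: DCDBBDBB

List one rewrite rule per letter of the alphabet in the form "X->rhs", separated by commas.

A->DC, B->A, C->B, D->DB

  step 2 ⇒ step 3: ADCDC ⇒ DC·DB·B·DB·B
    A ↦ DC
    C ↦ B
    D ↦ DB
  step 0 ⇒ step 1: CBB ⇒ B·A·A
    B ↦ A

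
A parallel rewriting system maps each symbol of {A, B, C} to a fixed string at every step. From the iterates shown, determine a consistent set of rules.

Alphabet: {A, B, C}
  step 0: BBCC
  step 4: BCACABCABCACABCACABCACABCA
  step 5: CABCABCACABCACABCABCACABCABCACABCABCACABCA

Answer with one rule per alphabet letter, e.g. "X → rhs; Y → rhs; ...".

A->CA, B->CA, C->B

  step 4 ⇒ step 5: BCACABCABCACABCACABCACABCA ⇒ CA·B·CA·B·CA·CA·B·CA·CA·B·CA·B·CA·CA·B·CA·B·CA·CA·B·CA·B·CA·CA·B·CA
    A ↦ CA
    B ↦ CA
    C ↦ B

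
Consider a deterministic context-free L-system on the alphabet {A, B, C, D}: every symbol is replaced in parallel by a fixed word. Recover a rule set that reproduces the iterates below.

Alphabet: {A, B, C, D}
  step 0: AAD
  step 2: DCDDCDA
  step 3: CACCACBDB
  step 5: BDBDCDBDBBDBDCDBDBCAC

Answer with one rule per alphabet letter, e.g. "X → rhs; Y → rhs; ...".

  step 2 ⇒ step 3: DCDDCDA ⇒ C·A·C·C·A·C·BDB
    A ↦ BDB
    C ↦ A
    D ↦ C
    B ↦ D  (constrained at step 3)

A->BDB, B->D, C->A, D->C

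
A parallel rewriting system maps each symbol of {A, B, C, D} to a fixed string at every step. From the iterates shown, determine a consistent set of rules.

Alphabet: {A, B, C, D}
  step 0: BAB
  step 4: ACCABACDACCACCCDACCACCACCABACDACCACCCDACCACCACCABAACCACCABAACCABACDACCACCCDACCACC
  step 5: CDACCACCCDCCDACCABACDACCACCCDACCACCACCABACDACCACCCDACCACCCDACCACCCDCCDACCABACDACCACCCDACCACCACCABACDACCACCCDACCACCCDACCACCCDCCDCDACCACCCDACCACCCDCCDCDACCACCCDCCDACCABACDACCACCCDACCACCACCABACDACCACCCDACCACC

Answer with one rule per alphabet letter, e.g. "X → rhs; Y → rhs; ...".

A->CD, B->C, C->ACC, D->ABA

  step 4 ⇒ step 5: ACCABACDACCACCCDACCACCACCABACDACCACCCDACCACCACCABAACCACCABAACCABACDACCACCCDACCACC ⇒ CD·ACC·ACC·CD·C·CD·ACC·ABA·CD·ACC·ACC·CD·ACC·ACC·ACC·ABA·CD·ACC·ACC·CD·ACC·ACC·CD·ACC·ACC·CD·C·CD·ACC·ABA·CD·ACC·ACC·CD·ACC·ACC·ACC·ABA·CD·ACC·ACC·CD·ACC·ACC·CD·ACC·ACC·CD·C·CD·CD·ACC·ACC·CD·ACC·ACC·CD·C·CD·CD·ACC·ACC·CD·C·CD·ACC·ABA·CD·ACC·ACC·CD·ACC·ACC·ACC·ABA·CD·ACC·ACC·CD·ACC·ACC
    A ↦ CD
    B ↦ C
    C ↦ ACC
    D ↦ ABA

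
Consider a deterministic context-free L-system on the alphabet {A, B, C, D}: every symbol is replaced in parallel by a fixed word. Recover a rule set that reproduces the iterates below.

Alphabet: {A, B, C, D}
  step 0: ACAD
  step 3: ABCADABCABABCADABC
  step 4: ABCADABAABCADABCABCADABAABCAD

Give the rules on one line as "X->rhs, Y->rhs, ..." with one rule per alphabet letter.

  step 3 ⇒ step 4: ABCADABCABABCADABC ⇒ AB·C·AD·AB·A·AB·C·AD·AB·C·AB·C·AD·AB·A·AB·C·AD
    A ↦ AB
    B ↦ C
    C ↦ AD
    D ↦ A

A->AB, B->C, C->AD, D->A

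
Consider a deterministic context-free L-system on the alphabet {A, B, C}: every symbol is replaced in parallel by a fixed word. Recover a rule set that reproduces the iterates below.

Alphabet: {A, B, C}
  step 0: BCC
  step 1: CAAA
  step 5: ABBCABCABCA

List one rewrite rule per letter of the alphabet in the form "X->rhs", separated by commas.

A->B, B->CA, C->A

  step 0 ⇒ step 1: BCC ⇒ CA·A·A
    B ↦ CA
    C ↦ A
    A ↦ B  (constrained at step 1)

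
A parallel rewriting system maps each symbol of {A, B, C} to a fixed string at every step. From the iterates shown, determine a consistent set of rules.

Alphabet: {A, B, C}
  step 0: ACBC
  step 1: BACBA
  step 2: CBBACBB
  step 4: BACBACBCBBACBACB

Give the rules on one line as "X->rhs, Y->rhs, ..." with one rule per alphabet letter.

A->B, B->CB, C->A

  step 1 ⇒ step 2: BACBA ⇒ CB·B·A·CB·B
    A ↦ B
    B ↦ CB
    C ↦ A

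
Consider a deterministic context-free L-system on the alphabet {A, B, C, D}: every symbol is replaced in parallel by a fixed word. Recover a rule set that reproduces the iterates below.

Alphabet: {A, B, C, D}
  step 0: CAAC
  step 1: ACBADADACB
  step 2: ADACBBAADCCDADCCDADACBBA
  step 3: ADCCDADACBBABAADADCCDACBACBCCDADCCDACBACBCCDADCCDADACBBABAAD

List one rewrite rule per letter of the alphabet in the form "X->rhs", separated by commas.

  step 2 ⇒ step 3: ADACBBAADCCDADCCDADACBBA ⇒ AD·CCD·AD·ACB·BA·BA·AD·AD·CCD·ACB·ACB·CCD·AD·CCD·ACB·ACB·CCD·AD·CCD·AD·ACB·BA·BA·AD
    A ↦ AD
    B ↦ BA
    C ↦ ACB
    D ↦ CCD

A->AD, B->BA, C->ACB, D->CCD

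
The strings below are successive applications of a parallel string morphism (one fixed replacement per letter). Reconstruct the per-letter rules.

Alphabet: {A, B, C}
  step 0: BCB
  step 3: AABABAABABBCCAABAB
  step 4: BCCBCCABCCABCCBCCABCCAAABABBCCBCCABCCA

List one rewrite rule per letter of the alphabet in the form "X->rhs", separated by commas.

  step 3 ⇒ step 4: AABABAABABBCCAABAB ⇒ BCC·BCC·A·BCC·A·BCC·BCC·A·BCC·A·A·AB·AB·BCC·BCC·A·BCC·A
    A ↦ BCC
    B ↦ A
    C ↦ AB

A->BCC, B->A, C->AB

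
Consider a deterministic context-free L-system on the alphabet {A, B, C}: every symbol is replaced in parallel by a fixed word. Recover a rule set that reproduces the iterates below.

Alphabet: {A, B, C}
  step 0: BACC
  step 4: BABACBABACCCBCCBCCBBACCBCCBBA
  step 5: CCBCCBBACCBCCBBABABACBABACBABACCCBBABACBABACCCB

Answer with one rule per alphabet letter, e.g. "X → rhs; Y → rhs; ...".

  step 4 ⇒ step 5: BABACBABACCCBCCBCCBBACCBCCBBA ⇒ C·CB·C·CB·BA·C·CB·C·CB·BA·BA·BA·C·BA·BA·C·BA·BA·C·C·CB·BA·BA·C·BA·BA·C·C·CB
    A ↦ CB
    B ↦ C
    C ↦ BA

A->CB, B->C, C->BA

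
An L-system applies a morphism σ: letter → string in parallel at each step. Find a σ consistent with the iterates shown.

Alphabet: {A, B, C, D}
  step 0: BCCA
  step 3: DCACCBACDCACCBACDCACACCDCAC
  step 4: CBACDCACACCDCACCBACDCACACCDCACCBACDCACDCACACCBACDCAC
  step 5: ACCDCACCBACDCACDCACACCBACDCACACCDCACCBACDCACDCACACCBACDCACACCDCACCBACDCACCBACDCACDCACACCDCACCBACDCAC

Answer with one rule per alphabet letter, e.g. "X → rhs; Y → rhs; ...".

A->DC, B->C, C->AC, D->CB

  step 4 ⇒ step 5: CBACDCACACCDCACCBACDCACACCDCACCBACDCACDCACACCBACDCAC ⇒ AC·C·DC·AC·CB·AC·DC·AC·DC·AC·AC·CB·AC·DC·AC·AC·C·DC·AC·CB·AC·DC·AC·DC·AC·AC·CB·AC·DC·AC·AC·C·DC·AC·CB·AC·DC·AC·CB·AC·DC·AC·DC·AC·AC·C·DC·AC·CB·AC·DC·AC
    A ↦ DC
    B ↦ C
    C ↦ AC
    D ↦ CB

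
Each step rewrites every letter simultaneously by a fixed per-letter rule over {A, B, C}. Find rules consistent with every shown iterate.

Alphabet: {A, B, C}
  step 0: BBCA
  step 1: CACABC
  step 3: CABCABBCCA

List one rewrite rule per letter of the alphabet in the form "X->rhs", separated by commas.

  step 0 ⇒ step 1: BBCA ⇒ CA·CA·B·C
    A ↦ C
    B ↦ CA
    C ↦ B

A->C, B->CA, C->B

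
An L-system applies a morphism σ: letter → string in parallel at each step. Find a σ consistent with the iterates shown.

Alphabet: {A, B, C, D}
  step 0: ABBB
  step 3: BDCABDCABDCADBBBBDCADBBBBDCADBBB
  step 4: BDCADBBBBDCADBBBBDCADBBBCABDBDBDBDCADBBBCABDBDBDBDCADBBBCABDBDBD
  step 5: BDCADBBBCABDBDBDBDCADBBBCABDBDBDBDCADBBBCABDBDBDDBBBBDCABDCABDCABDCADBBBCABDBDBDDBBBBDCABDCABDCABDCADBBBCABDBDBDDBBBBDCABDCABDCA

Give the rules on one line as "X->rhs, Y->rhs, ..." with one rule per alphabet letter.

A->BB, B->BD, C->DB, D->CA

  step 4 ⇒ step 5: BDCADBBBBDCADBBBBDCADBBBCABDBDBDBDCADBBBCABDBDBDBDCADBBBCABDBDBD ⇒ BD·CA·DB·BB·CA·BD·BD·BD·BD·CA·DB·BB·CA·BD·BD·BD·BD·CA·DB·BB·CA·BD·BD·BD·DB·BB·BD·CA·BD·CA·BD·CA·BD·CA·DB·BB·CA·BD·BD·BD·DB·BB·BD·CA·BD·CA·BD·CA·BD·CA·DB·BB·CA·BD·BD·BD·DB·BB·BD·CA·BD·CA·BD·CA
    A ↦ BB
    B ↦ BD
    C ↦ DB
    D ↦ CA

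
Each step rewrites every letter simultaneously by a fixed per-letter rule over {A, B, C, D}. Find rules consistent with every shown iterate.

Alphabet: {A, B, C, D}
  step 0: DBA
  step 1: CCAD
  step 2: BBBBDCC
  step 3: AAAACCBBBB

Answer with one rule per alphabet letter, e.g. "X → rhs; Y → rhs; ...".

A->D, B->A, C->BB, D->CC

  step 2 ⇒ step 3: BBBBDCC ⇒ A·A·A·A·CC·BB·BB
    B ↦ A
    C ↦ BB
    D ↦ CC
  step 0 ⇒ step 1: DBA ⇒ CC·A·D
    A ↦ D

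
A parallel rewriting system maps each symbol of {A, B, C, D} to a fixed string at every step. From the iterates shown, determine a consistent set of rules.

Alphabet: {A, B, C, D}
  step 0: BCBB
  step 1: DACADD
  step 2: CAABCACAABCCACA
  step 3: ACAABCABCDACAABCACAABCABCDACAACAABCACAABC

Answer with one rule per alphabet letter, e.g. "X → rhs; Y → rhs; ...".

A->ABC, B->D, C->ACA, D->CA

  step 2 ⇒ step 3: CAABCACAABCCACA ⇒ ACA·ABC·ABC·D·ACA·ABC·ACA·ABC·ABC·D·ACA·ACA·ABC·ACA·ABC
    A ↦ ABC
    B ↦ D
    C ↦ ACA
  step 1 ⇒ step 2: DACADD ⇒ CA·ABC·ACA·ABC·CA·CA
    D ↦ CA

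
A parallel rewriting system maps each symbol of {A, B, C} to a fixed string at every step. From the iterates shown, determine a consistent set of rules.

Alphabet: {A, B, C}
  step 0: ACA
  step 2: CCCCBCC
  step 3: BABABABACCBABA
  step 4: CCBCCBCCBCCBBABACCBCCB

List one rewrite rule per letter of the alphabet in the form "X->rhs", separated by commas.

  step 3 ⇒ step 4: BABABABACCBABA ⇒ CC·B·CC·B·CC·B·CC·B·BA·BA·CC·B·CC·B
    A ↦ B
    B ↦ CC
    C ↦ BA

A->B, B->CC, C->BA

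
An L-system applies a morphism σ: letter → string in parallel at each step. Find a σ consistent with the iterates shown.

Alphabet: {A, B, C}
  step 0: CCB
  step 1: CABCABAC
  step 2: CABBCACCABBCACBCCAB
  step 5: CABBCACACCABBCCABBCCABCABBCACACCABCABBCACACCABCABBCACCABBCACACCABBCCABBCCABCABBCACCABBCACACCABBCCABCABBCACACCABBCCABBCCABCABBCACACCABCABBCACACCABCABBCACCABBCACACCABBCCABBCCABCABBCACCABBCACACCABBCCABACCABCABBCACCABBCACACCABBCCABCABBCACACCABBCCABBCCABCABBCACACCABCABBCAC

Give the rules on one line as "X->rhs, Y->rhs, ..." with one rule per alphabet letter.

A->BC, B->AC, C->CAB

  step 1 ⇒ step 2: CABCABAC ⇒ CAB·BC·AC·CAB·BC·AC·BC·CAB
    A ↦ BC
    B ↦ AC
    C ↦ CAB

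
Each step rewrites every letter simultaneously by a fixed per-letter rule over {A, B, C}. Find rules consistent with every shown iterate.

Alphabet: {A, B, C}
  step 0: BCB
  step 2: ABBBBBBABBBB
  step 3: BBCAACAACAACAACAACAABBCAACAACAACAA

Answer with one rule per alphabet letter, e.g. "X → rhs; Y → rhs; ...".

A->BB, B->CAA, C->A

  step 2 ⇒ step 3: ABBBBBBABBBB ⇒ BB·CAA·CAA·CAA·CAA·CAA·CAA·BB·CAA·CAA·CAA·CAA
    A ↦ BB
    B ↦ CAA
    C ↦ A  (constrained at step 0)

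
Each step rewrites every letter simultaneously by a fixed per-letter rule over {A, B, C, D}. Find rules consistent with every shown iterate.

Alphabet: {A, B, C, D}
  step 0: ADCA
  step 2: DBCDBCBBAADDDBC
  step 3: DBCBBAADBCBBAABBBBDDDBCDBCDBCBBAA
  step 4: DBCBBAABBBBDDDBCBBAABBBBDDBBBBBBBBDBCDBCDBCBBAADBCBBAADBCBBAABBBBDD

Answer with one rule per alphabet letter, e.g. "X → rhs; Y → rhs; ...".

A->D, B->BB, C->AA, D->DBC

  step 3 ⇒ step 4: DBCBBAADBCBBAABBBBDDDBCDBCDBCBBAA ⇒ DBC·BB·AA·BB·BB·D·D·DBC·BB·AA·BB·BB·D·D·BB·BB·BB·BB·DBC·DBC·DBC·BB·AA·DBC·BB·AA·DBC·BB·AA·BB·BB·D·D
    A ↦ D
    B ↦ BB
    C ↦ AA
    D ↦ DBC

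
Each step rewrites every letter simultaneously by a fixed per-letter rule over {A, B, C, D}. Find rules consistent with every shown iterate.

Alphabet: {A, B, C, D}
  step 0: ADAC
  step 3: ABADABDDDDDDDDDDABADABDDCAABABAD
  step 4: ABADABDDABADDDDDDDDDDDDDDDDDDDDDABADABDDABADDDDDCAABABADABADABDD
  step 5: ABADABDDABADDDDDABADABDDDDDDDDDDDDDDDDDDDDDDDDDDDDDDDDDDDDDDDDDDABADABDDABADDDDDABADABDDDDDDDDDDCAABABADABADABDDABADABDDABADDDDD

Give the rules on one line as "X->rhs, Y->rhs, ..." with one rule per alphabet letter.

A->AB, B->AD, C->CA, D->DD

  step 4 ⇒ step 5: ABADABDDABADDDDDDDDDDDDDDDDDDDDDABADABDDABADDDDDCAABABADABADABDD ⇒ AB·AD·AB·DD·AB·AD·DD·DD·AB·AD·AB·DD·DD·DD·DD·DD·DD·DD·DD·DD·DD·DD·DD·DD·DD·DD·DD·DD·DD·DD·DD·DD·AB·AD·AB·DD·AB·AD·DD·DD·AB·AD·AB·DD·DD·DD·DD·DD·CA·AB·AB·AD·AB·AD·AB·DD·AB·AD·AB·DD·AB·AD·DD·DD
    A ↦ AB
    B ↦ AD
    C ↦ CA
    D ↦ DD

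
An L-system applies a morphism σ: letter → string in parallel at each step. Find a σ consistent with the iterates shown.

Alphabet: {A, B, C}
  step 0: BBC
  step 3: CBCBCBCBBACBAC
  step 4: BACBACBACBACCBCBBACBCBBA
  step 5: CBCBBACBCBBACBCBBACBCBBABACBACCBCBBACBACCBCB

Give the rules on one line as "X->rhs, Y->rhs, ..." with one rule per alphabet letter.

A->BCB, B->C, C->BA

  step 4 ⇒ step 5: BACBACBACBACCBCBBACBCBBA ⇒ C·BCB·BA·C·BCB·BA·C·BCB·BA·C·BCB·BA·BA·C·BA·C·C·BCB·BA·C·BA·C·C·BCB
    A ↦ BCB
    B ↦ C
    C ↦ BA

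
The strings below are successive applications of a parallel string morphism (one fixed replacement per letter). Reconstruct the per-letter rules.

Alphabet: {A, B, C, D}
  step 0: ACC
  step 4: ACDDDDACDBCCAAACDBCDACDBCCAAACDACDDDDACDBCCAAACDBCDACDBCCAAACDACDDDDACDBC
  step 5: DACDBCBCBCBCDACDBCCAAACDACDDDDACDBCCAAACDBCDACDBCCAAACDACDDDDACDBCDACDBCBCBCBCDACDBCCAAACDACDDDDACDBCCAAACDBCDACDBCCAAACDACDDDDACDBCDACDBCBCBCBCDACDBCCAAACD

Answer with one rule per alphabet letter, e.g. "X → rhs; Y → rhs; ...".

A->D, B->CAA, C->ACD, D->BC

  step 4 ⇒ step 5: ACDDDDACDBCCAAACDBCDACDBCCAAACDACDDDDACDBCCAAACDBCDACDBCCAAACDACDDDDACDBC ⇒ D·ACD·BC·BC·BC·BC·D·ACD·BC·CAA·ACD·ACD·D·D·D·ACD·BC·CAA·ACD·BC·D·ACD·BC·CAA·ACD·ACD·D·D·D·ACD·BC·D·ACD·BC·BC·BC·BC·D·ACD·BC·CAA·ACD·ACD·D·D·D·ACD·BC·CAA·ACD·BC·D·ACD·BC·CAA·ACD·ACD·D·D·D·ACD·BC·D·ACD·BC·BC·BC·BC·D·ACD·BC·CAA·ACD
    A ↦ D
    B ↦ CAA
    C ↦ ACD
    D ↦ BC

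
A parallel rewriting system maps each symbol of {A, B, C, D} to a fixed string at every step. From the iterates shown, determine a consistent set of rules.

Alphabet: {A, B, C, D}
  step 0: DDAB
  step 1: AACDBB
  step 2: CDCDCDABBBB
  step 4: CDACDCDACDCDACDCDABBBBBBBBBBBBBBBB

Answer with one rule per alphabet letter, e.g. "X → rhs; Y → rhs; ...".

  step 1 ⇒ step 2: AACDBB ⇒ CD·CD·CD·A·BB·BB
    A ↦ CD
    B ↦ BB
    C ↦ CD
    D ↦ A

A->CD, B->BB, C->CD, D->A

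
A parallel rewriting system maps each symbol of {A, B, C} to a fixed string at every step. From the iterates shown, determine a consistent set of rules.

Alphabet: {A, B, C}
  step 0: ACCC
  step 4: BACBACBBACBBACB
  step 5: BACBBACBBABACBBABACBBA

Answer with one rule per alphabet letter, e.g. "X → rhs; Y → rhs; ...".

  step 4 ⇒ step 5: BACBACBBACBBACB ⇒ BA·C·B·BA·C·B·BA·BA·C·B·BA·BA·C·B·BA
    A ↦ C
    B ↦ BA
    C ↦ B

A->C, B->BA, C->B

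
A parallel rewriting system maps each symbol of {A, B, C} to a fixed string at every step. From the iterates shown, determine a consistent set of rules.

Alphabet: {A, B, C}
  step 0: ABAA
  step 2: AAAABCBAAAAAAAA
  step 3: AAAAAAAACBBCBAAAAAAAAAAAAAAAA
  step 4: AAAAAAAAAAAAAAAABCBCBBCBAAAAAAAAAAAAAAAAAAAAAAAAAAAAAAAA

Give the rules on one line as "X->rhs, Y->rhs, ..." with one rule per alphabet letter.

  step 3 ⇒ step 4: AAAAAAAACBBCBAAAAAAAAAAAAAAAA ⇒ AA·AA·AA·AA·AA·AA·AA·AA·B·CB·CB·B·CB·AA·AA·AA·AA·AA·AA·AA·AA·AA·AA·AA·AA·AA·AA·AA·AA
    A ↦ AA
    B ↦ CB
    C ↦ B

A->AA, B->CB, C->B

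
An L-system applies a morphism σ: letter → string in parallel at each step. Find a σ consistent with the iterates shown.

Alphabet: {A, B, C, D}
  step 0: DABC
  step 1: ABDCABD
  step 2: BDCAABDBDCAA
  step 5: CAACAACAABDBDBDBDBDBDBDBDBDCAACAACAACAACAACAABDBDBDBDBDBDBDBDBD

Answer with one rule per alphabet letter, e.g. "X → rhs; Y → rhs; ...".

A->BD, B->CA, C->BD, D->A

  step 1 ⇒ step 2: ABDCABD ⇒ BD·CA·A·BD·BD·CA·A
    A ↦ BD
    B ↦ CA
    C ↦ BD
    D ↦ A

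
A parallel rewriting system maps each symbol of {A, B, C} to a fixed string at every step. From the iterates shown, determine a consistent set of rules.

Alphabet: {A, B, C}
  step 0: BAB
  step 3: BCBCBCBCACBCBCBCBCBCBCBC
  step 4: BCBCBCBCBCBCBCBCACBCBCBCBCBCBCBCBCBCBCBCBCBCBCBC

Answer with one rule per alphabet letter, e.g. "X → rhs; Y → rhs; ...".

A->AC, B->BC, C->BC

  step 3 ⇒ step 4: BCBCBCBCACBCBCBCBCBCBCBC ⇒ BC·BC·BC·BC·BC·BC·BC·BC·AC·BC·BC·BC·BC·BC·BC·BC·BC·BC·BC·BC·BC·BC·BC·BC
    A ↦ AC
    B ↦ BC
    C ↦ BC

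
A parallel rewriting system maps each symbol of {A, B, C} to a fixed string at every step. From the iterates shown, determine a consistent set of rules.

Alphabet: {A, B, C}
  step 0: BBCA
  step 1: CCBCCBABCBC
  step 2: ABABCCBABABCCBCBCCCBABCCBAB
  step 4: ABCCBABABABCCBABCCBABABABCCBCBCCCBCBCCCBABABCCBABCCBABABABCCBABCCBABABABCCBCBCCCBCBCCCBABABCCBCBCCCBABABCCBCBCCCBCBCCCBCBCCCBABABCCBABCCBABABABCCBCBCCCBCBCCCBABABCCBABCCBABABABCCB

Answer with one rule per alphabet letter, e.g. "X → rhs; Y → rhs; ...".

A->CBC, B->CCB, C->AB

  step 1 ⇒ step 2: CCBCCBABCBC ⇒ AB·AB·CCB·AB·AB·CCB·CBC·CCB·AB·CCB·AB
    A ↦ CBC
    B ↦ CCB
    C ↦ AB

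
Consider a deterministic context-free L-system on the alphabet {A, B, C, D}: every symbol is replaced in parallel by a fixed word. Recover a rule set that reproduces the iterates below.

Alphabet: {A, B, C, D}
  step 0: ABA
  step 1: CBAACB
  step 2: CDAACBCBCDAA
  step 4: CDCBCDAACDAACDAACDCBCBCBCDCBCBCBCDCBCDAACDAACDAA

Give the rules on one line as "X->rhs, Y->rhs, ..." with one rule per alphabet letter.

  step 1 ⇒ step 2: CBAACB ⇒ CD·AA·CB·CB·CD·AA
    A ↦ CB
    B ↦ AA
    C ↦ CD
    D ↦ CB  (constrained at step 2)

A->CB, B->AA, C->CD, D->CB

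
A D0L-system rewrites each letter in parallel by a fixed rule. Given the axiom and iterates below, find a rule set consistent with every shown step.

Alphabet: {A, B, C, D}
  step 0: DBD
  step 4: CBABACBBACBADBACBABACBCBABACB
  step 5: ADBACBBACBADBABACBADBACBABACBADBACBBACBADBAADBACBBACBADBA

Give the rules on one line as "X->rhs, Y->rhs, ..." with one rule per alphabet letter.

A->CB, B->BA, C->AD, D->A

  step 4 ⇒ step 5: CBABACBBACBADBACBABACBCBABACB ⇒ AD·BA·CB·BA·CB·AD·BA·BA·CB·AD·BA·CB·A·BA·CB·AD·BA·CB·BA·CB·AD·BA·AD·BA·CB·BA·CB·AD·BA
    A ↦ CB
    B ↦ BA
    C ↦ AD
    D ↦ A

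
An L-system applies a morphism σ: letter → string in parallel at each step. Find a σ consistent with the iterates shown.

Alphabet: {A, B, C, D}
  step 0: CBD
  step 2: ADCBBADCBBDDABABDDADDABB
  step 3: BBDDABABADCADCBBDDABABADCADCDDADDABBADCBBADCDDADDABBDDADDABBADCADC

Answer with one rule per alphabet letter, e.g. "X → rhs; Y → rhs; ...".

A->BB, B->ADC, C->BAB, D->DDA

  step 2 ⇒ step 3: ADCBBADCBBDDABABDDADDABB ⇒ BB·DDA·BAB·ADC·ADC·BB·DDA·BAB·ADC·ADC·DDA·DDA·BB·ADC·BB·ADC·DDA·DDA·BB·DDA·DDA·BB·ADC·ADC
    A ↦ BB
    B ↦ ADC
    C ↦ BAB
    D ↦ DDA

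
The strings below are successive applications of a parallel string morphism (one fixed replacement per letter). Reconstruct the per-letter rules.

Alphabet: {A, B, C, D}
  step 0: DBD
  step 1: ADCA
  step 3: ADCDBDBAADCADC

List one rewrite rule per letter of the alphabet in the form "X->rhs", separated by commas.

  step 0 ⇒ step 1: DBD ⇒ A·DC·A
    B ↦ DC
    D ↦ A
    A ↦ DB  (constrained at step 1)
    C ↦ ADC  (constrained at step 1)

A->DB, B->DC, C->ADC, D->A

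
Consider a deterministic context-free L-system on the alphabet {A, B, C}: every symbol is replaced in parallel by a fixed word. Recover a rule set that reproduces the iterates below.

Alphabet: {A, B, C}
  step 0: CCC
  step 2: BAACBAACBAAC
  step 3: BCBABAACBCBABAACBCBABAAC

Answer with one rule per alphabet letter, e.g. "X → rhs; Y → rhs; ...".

  step 2 ⇒ step 3: BAACBAACBAAC ⇒ BC·BA·BA·AC·BC·BA·BA·AC·BC·BA·BA·AC
    A ↦ BA
    B ↦ BC
    C ↦ AC

A->BA, B->BC, C->AC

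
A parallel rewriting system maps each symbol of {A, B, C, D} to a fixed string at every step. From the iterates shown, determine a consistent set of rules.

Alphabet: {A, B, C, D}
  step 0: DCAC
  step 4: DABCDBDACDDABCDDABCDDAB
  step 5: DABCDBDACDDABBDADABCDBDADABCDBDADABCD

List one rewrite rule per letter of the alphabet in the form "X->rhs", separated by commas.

  step 4 ⇒ step 5: DABCDBDACDDABCDDABCDDAB ⇒ DA·B·CD·B·DA·CD·DA·B·B·DA·DA·B·CD·B·DA·DA·B·CD·B·DA·DA·B·CD
    A ↦ B
    B ↦ CD
    C ↦ B
    D ↦ DA

A->B, B->CD, C->B, D->DA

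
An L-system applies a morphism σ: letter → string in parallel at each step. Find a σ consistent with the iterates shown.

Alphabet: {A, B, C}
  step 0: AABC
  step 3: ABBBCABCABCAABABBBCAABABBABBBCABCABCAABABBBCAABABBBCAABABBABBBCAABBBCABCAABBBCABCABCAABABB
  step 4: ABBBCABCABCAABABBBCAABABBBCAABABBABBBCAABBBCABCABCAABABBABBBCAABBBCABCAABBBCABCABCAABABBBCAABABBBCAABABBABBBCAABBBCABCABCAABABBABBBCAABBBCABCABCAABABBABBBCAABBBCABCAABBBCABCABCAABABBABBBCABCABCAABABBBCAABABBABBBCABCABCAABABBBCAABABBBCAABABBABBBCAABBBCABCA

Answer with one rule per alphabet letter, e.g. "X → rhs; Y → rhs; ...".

  step 3 ⇒ step 4: ABBBCABCABCAABABBBCAABABBABBBCABCABCAABABBBCAABABBBCAABABBABBBCAABBBCABCAABBBCABCABCAABABB ⇒ ABB·BCA·BCA·BCA·AB·ABB·BCA·AB·ABB·BCA·AB·ABB·ABB·BCA·ABB·BCA·BCA·BCA·AB·ABB·ABB·BCA·ABB·BCA·BCA·ABB·BCA·BCA·BCA·AB·ABB·BCA·AB·ABB·BCA·AB·ABB·ABB·BCA·ABB·BCA·BCA·BCA·AB·ABB·ABB·BCA·ABB·BCA·BCA·BCA·AB·ABB·ABB·BCA·ABB·BCA·BCA·ABB·BCA·BCA·BCA·AB·ABB·ABB·BCA·BCA·BCA·AB·ABB·BCA·AB·ABB·ABB·BCA·BCA·BCA·AB·ABB·BCA·AB·ABB·BCA·AB·ABB·ABB·BCA·ABB·BCA·BCA
    A ↦ ABB
    B ↦ BCA
    C ↦ AB

A->ABB, B->BCA, C->AB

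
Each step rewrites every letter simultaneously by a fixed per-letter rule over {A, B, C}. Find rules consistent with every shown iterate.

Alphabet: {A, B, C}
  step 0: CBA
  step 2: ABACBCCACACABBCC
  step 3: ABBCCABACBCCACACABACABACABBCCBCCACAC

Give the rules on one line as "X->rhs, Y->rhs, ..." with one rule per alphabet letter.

  step 2 ⇒ step 3: ABACBCCACACABBCC ⇒ AB·BCC·AB·AC·BCC·AC·AC·AB·AC·AB·AC·AB·BCC·BCC·AC·AC
    A ↦ AB
    B ↦ BCC
    C ↦ AC

A->AB, B->BCC, C->AC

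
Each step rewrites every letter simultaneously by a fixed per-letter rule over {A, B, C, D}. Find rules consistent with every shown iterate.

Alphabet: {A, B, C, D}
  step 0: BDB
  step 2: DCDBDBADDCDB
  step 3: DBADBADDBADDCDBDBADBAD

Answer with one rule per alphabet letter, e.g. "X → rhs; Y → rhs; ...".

A->DC, B->AD, C->A, D->DB

  step 2 ⇒ step 3: DCDBDBADDCDB ⇒ DB·A·DB·AD·DB·AD·DC·DB·DB·A·DB·AD
    A ↦ DC
    B ↦ AD
    C ↦ A
    D ↦ DB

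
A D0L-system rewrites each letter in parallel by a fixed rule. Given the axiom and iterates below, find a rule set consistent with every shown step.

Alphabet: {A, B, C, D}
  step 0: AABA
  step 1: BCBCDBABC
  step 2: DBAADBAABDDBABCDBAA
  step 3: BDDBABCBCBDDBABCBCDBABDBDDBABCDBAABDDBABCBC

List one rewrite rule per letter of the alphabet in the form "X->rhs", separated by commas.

A->BC, B->DBA, C->A, D->BD

  step 2 ⇒ step 3: DBAADBAABDDBABCDBAA ⇒ BD·DBA·BC·BC·BD·DBA·BC·BC·DBA·BD·BD·DBA·BC·DBA·A·BD·DBA·BC·BC
    A ↦ BC
    B ↦ DBA
    C ↦ A
    D ↦ BD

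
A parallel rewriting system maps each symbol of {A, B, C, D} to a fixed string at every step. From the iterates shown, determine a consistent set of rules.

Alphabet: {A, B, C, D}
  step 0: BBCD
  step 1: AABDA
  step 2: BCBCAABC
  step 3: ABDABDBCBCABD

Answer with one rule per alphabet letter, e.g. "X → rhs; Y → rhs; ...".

  step 2 ⇒ step 3: BCBCAABC ⇒ A·BD·A·BD·BC·BC·A·BD
    A ↦ BC
    B ↦ A
    C ↦ BD
  step 0 ⇒ step 1: BBCD ⇒ A·A·BD·A
    D ↦ A

A->BC, B->A, C->BD, D->A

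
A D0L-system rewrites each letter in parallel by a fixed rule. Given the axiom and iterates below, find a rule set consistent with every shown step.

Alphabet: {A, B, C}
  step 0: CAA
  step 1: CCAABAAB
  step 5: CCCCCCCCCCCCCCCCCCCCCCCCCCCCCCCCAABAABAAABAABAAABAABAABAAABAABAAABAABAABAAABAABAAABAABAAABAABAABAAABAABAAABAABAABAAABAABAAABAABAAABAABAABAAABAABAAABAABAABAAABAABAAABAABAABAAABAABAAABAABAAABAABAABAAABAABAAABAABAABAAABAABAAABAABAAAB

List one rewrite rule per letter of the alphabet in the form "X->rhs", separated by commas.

  step 0 ⇒ step 1: CAA ⇒ CC·AAB·AAB
    A ↦ AAB
    C ↦ CC
    B ↦ A  (constrained at step 1)

A->AAB, B->A, C->CC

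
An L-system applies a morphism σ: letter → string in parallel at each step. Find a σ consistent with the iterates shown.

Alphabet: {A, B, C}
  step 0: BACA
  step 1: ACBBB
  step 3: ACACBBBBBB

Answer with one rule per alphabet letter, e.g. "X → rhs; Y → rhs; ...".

A->B, B->AC, C->B

  step 0 ⇒ step 1: BACA ⇒ AC·B·B·B
    A ↦ B
    B ↦ AC
    C ↦ B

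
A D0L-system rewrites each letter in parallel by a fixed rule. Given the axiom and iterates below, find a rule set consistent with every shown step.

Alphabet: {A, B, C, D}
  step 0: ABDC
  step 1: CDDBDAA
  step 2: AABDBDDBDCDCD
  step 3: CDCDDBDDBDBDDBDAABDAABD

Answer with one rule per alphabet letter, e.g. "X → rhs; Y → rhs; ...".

A->CD, B->D, C->AA, D->BD

  step 2 ⇒ step 3: AABDBDDBDCDCD ⇒ CD·CD·D·BD·D·BD·BD·D·BD·AA·BD·AA·BD
    A ↦ CD
    B ↦ D
    C ↦ AA
    D ↦ BD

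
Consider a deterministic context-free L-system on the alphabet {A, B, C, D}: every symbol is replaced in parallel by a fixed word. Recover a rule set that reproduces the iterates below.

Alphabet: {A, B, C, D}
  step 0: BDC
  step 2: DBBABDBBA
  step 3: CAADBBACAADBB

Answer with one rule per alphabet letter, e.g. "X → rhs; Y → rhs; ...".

A->DBB, B->A, C->AB, D->C

  step 2 ⇒ step 3: DBBABDBBA ⇒ C·A·A·DBB·A·C·A·A·DBB
    A ↦ DBB
    B ↦ A
    D ↦ C
    C ↦ AB  (constrained at step 0)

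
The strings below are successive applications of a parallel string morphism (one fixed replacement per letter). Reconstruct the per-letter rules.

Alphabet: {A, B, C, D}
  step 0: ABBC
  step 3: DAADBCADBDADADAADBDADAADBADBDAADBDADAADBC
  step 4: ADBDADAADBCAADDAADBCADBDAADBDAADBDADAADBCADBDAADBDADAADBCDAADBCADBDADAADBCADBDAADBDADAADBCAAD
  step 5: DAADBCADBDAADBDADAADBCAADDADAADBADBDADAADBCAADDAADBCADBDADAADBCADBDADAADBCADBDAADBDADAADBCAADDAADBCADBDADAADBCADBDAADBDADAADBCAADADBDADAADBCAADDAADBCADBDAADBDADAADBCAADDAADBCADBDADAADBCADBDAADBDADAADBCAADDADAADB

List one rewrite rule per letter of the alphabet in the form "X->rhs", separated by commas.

A->DA, B->C, C->AAD, D->ADB

  step 4 ⇒ step 5: ADBDADAADBCAADDAADBCADBDAADBDAADBDADAADBCADBDAADBDADAADBCDAADBCADBDADAADBCADBDAADBDADAADBCAAD ⇒ DA·ADB·C·ADB·DA·ADB·DA·DA·ADB·C·AAD·DA·DA·ADB·ADB·DA·DA·ADB·C·AAD·DA·ADB·C·ADB·DA·DA·ADB·C·ADB·DA·DA·ADB·C·ADB·DA·ADB·DA·DA·ADB·C·AAD·DA·ADB·C·ADB·DA·DA·ADB·C·ADB·DA·ADB·DA·DA·ADB·C·AAD·ADB·DA·DA·ADB·C·AAD·DA·ADB·C·ADB·DA·ADB·DA·DA·ADB·C·AAD·DA·ADB·C·ADB·DA·DA·ADB·C·ADB·DA·ADB·DA·DA·ADB·C·AAD·DA·DA·ADB
    A ↦ DA
    B ↦ C
    C ↦ AAD
    D ↦ ADB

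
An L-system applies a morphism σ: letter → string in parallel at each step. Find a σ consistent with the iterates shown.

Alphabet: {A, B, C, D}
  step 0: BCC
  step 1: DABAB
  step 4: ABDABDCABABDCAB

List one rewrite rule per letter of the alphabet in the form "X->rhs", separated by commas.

A->AB, B->D, C->AB, D->C

  step 0 ⇒ step 1: BCC ⇒ D·AB·AB
    B ↦ D
    C ↦ AB
    A ↦ AB  (constrained at step 1)
    D ↦ C  (constrained at step 1)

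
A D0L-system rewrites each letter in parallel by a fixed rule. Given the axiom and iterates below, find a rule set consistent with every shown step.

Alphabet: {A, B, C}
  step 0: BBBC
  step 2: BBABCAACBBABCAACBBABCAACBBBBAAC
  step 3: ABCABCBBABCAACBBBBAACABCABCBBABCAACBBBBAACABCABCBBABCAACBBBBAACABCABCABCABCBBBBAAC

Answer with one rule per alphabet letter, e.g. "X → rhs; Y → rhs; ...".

  step 2 ⇒ step 3: BBABCAACBBABCAACBBABCAACBBBBAAC ⇒ ABC·ABC·BB·ABC·AAC·BB·BB·AAC·ABC·ABC·BB·ABC·AAC·BB·BB·AAC·ABC·ABC·BB·ABC·AAC·BB·BB·AAC·ABC·ABC·ABC·ABC·BB·BB·AAC
    A ↦ BB
    B ↦ ABC
    C ↦ AAC

A->BB, B->ABC, C->AAC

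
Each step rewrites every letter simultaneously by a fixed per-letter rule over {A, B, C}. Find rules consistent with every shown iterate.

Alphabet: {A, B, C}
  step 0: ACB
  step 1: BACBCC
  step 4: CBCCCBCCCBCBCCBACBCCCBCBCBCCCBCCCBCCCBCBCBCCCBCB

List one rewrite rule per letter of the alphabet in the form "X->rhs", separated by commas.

  step 0 ⇒ step 1: ACB ⇒ BA·CB·CC
    A ↦ BA
    B ↦ CC
    C ↦ CB

A->BA, B->CC, C->CB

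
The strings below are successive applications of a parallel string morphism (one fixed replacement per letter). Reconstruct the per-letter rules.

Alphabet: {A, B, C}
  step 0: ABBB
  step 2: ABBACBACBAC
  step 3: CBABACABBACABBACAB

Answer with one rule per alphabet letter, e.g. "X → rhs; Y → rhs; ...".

  step 2 ⇒ step 3: ABBACBACBAC ⇒ C·BA·BA·C·AB·BA·C·AB·BA·C·AB
    A ↦ C
    B ↦ BA
    C ↦ AB

A->C, B->BA, C->AB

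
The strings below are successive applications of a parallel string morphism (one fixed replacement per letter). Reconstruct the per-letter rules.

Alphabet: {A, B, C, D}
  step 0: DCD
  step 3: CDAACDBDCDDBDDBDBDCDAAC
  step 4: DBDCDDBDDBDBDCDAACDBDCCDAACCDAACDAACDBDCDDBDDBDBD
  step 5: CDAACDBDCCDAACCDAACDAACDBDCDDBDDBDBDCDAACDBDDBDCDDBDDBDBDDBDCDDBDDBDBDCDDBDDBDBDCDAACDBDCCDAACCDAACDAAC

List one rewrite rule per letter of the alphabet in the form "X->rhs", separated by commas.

  step 4 ⇒ step 5: DBDCDDBDDBDBDCDAACDBDCCDAACCDAACDAACDBDCDDBDDBDBD ⇒ C·DAA·C·DBD·C·C·DAA·C·C·DAA·C·DAA·C·DBD·C·DDB·DDB·DBD·C·DAA·C·DBD·DBD·C·DDB·DDB·DBD·DBD·C·DDB·DDB·DBD·C·DDB·DDB·DBD·C·DAA·C·DBD·C·C·DAA·C·C·DAA·C·DAA·C
    A ↦ DDB
    B ↦ DAA
    C ↦ DBD
    D ↦ C

A->DDB, B->DAA, C->DBD, D->C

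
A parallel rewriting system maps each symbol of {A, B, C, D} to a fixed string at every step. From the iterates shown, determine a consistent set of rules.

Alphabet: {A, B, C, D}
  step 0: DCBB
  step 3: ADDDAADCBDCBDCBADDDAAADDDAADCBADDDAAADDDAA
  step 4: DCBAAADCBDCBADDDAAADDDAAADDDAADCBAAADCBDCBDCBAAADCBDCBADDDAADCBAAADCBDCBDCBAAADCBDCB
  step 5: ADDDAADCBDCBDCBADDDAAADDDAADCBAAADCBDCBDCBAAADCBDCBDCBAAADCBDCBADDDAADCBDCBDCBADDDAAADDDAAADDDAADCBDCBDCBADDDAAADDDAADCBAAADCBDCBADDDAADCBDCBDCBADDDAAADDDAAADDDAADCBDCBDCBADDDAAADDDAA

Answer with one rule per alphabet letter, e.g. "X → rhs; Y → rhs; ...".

  step 4 ⇒ step 5: DCBAAADCBDCBADDDAAADDDAAADDDAADCBAAADCBDCBDCBAAADCBDCBADDDAADCBAAADCBDCBDCBAAADCBDCB ⇒ A·DD·DAA·DCB·DCB·DCB·A·DD·DAA·A·DD·DAA·DCB·A·A·A·DCB·DCB·DCB·A·A·A·DCB·DCB·DCB·A·A·A·DCB·DCB·A·DD·DAA·DCB·DCB·DCB·A·DD·DAA·A·DD·DAA·A·DD·DAA·DCB·DCB·DCB·A·DD·DAA·A·DD·DAA·DCB·A·A·A·DCB·DCB·A·DD·DAA·DCB·DCB·DCB·A·DD·DAA·A·DD·DAA·A·DD·DAA·DCB·DCB·DCB·A·DD·DAA·A·DD·DAA
    A ↦ DCB
    B ↦ DAA
    C ↦ DD
    D ↦ A

A->DCB, B->DAA, C->DD, D->A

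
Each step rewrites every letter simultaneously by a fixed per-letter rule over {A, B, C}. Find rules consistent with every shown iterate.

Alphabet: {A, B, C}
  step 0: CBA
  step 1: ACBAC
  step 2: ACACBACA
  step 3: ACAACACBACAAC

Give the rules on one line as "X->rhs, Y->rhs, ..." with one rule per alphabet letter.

A->AC, B->CB, C->A

  step 2 ⇒ step 3: ACACBACA ⇒ AC·A·AC·A·CB·AC·A·AC
    A ↦ AC
    B ↦ CB
    C ↦ A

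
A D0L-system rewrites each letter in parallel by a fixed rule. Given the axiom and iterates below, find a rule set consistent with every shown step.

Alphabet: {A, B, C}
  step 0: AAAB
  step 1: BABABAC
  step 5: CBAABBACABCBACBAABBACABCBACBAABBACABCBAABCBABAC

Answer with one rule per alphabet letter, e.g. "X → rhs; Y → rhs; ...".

A->BA, B->C, C->AB

  step 0 ⇒ step 1: AAAB ⇒ BA·BA·BA·C
    A ↦ BA
    B ↦ C
    C ↦ AB  (constrained at step 1)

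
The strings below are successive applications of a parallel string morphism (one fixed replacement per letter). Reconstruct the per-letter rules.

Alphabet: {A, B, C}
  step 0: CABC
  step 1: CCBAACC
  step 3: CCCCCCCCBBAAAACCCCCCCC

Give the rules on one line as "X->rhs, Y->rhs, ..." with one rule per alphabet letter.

A->B, B->AA, C->CC

  step 0 ⇒ step 1: CABC ⇒ CC·B·AA·CC
    A ↦ B
    B ↦ AA
    C ↦ CC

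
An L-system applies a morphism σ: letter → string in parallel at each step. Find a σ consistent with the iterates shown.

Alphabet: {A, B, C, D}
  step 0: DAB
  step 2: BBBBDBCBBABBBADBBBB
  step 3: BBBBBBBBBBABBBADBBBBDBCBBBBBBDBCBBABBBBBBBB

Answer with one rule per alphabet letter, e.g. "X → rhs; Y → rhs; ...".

A->DBC, B->BB, C->BAD, D->BBA

  step 2 ⇒ step 3: BBBBDBCBBABBBADBBBB ⇒ BB·BB·BB·BB·BBA·BB·BAD·BB·BB·DBC·BB·BB·BB·DBC·BBA·BB·BB·BB·BB
    A ↦ DBC
    B ↦ BB
    C ↦ BAD
    D ↦ BBA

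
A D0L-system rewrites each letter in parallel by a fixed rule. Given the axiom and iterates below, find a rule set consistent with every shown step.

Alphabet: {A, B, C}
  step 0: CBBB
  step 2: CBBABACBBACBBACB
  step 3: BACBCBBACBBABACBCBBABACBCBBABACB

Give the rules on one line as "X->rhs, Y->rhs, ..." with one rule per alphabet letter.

A->BA, B->CB, C->BA

  step 2 ⇒ step 3: CBBABACBBACBBACB ⇒ BA·CB·CB·BA·CB·BA·BA·CB·CB·BA·BA·CB·CB·BA·BA·CB
    A ↦ BA
    B ↦ CB
    C ↦ BA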